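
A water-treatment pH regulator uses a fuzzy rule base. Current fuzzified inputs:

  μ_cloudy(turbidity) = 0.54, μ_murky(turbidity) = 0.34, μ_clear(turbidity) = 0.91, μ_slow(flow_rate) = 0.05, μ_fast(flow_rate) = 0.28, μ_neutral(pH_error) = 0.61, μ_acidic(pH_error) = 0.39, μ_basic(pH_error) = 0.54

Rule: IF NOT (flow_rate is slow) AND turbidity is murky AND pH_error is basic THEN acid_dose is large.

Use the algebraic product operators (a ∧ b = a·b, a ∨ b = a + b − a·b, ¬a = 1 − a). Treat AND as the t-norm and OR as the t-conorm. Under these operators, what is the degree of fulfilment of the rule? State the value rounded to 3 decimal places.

firing strength: ¬slow=1−0.05=0.95, murky=0.34, basic=0.54; AND[a·b] → w = 0.1744

0.174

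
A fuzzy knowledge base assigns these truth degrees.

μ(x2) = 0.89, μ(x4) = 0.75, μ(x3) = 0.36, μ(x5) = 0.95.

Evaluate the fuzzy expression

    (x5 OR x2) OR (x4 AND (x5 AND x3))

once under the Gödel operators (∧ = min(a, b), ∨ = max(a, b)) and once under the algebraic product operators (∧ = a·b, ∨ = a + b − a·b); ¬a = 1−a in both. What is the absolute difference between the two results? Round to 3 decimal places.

0.046

Under Gödel:
  x5 OR x2 = max(a, b) on (0.95, 0.89) = 0.95
  x5 AND x3 = min(a, b) on (0.95, 0.36) = 0.36
  x4 AND (x5 AND x3) = min(a, b) on (0.75, 0.36) = 0.36
  (x5 OR x2) OR (x4 AND (x5 AND x3)) = max(a, b) on (0.95, 0.36) = 0.95
  → value = 0.9500
Under algebraic product:
  x5 OR x2 = a + b − a·b on (0.9500, 0.8900) = 0.9945
  x5 AND x3 = a·b on (0.9500, 0.3600) = 0.3420
  x4 AND (x5 AND x3) = a·b on (0.7500, 0.3420) = 0.2565
  (x5 OR x2) OR (x4 AND (x5 AND x3)) = a + b − a·b on (0.9945, 0.2565) = 0.9959
  → value = 0.9959
|0.9500 − 0.9959| = 0.046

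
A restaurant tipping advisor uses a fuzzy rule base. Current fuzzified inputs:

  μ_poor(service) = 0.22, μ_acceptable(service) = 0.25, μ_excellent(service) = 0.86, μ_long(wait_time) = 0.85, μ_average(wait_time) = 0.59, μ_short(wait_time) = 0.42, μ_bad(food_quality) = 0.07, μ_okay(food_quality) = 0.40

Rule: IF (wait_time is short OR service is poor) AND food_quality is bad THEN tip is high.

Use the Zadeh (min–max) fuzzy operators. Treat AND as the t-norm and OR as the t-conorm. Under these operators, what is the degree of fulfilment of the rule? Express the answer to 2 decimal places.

firing strength: (short=0.42 OR poor=0.22) = 0.42; AND[min(a, b)] with bad=0.07 → w = 0.07

0.07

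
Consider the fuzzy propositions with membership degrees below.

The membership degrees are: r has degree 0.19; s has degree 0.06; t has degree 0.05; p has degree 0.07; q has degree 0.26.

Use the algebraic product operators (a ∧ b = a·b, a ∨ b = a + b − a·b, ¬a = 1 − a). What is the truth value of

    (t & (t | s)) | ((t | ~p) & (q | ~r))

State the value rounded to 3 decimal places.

0.803

t | s = a + b − a·b on (0.0500, 0.0600) = 0.1070
t & (t | s) = a·b on (0.0500, 0.1070) = 0.0054
~p = 1 − 0.0700 = 0.9300
t | ~p = a + b − a·b on (0.0500, 0.9300) = 0.9335
~r = 1 − 0.1900 = 0.8100
q | ~r = a + b − a·b on (0.2600, 0.8100) = 0.8594
(t | ~p) & (q | ~r) = a·b on (0.9335, 0.8594) = 0.8022
(t & (t | s)) | ((t | ~p) & (q | ~r)) = a + b − a·b on (0.0054, 0.8022) = 0.8033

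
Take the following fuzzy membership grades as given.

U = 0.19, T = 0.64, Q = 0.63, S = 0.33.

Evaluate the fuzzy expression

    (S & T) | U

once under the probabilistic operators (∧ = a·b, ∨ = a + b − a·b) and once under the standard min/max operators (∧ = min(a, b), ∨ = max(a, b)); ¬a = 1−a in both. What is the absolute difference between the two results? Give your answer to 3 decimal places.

Under probabilistic:
  S & T = a·b on (0.3300, 0.6400) = 0.2112
  (S & T) | U = a + b − a·b on (0.2112, 0.1900) = 0.3611
  → value = 0.3611
Under standard min/max:
  S & T = min(a, b) on (0.33, 0.64) = 0.33
  (S & T) | U = max(a, b) on (0.33, 0.19) = 0.33
  → value = 0.3300
|0.3611 − 0.3300| = 0.031

0.031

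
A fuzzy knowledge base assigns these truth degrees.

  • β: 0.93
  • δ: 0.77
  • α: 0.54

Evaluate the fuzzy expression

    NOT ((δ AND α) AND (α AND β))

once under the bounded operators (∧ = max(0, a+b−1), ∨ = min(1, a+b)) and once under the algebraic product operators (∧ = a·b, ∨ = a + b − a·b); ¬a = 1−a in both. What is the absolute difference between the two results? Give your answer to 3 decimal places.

Under bounded:
  δ AND α = max(0, a+b−1) on (0.77, 0.54) = 0.31
  α AND β = max(0, a+b−1) on (0.54, 0.93) = 0.47
  (δ AND α) AND (α AND β) = max(0, a+b−1) on (0.31, 0.47) = 0.00
  NOT ((δ AND α) AND (α AND β)) = 1 − 0.00 = 1.00
  → value = 1.0000
Under algebraic product:
  δ AND α = a·b on (0.7700, 0.5400) = 0.4158
  α AND β = a·b on (0.5400, 0.9300) = 0.5022
  (δ AND α) AND (α AND β) = a·b on (0.4158, 0.5022) = 0.2088
  NOT ((δ AND α) AND (α AND β)) = 1 − 0.2088 = 0.7912
  → value = 0.7912
|1.0000 − 0.7912| = 0.209

0.209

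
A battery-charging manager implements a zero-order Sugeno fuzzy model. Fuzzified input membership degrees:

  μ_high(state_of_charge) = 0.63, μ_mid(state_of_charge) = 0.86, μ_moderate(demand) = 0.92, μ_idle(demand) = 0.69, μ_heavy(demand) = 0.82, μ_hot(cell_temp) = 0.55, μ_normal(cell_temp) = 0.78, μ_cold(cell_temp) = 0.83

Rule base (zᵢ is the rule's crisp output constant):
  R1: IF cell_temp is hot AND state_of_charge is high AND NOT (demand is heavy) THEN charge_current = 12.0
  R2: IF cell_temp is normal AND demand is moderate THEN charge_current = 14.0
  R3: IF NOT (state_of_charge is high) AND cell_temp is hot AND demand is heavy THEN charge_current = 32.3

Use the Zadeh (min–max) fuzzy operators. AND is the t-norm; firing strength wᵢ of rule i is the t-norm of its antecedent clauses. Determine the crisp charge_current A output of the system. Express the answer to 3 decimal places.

18.820

R1 (z=12.0): hot=0.55, high=0.63, ¬heavy=1−0.82=0.18; AND[min(a, b)] → w = 0.18
R2 (z=14.0): normal=0.78, moderate=0.92; AND[min(a, b)] → w = 0.78
R3 (z=32.3): ¬high=1−0.63=0.37, hot=0.55, heavy=0.82; AND[min(a, b)] → w = 0.37
Weighted average = (0.18·12.0 + 0.78·14.0 + 0.37·32.3) / (0.18 + 0.78 + 0.37)
  = 25.0310 / 1.3300 = 18.820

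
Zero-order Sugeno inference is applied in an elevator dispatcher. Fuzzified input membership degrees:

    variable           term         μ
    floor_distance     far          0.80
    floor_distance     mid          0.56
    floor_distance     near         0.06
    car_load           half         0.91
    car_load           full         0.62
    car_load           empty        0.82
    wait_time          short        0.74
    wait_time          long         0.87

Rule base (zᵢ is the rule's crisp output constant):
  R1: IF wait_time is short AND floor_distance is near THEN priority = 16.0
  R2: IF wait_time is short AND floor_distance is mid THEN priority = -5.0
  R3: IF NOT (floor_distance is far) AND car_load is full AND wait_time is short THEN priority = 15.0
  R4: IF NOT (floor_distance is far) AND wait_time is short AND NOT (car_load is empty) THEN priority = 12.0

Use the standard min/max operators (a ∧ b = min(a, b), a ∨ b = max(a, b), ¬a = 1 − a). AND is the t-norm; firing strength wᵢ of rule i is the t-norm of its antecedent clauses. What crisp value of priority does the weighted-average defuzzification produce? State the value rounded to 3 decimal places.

R1 (z=16.0): short=0.74, near=0.06; AND[min(a, b)] → w = 0.06
R2 (z=-5.0): short=0.74, mid=0.56; AND[min(a, b)] → w = 0.56
R3 (z=15.0): ¬far=1−0.80=0.20, full=0.62, short=0.74; AND[min(a, b)] → w = 0.20
R4 (z=12.0): ¬far=1−0.80=0.20, short=0.74, ¬empty=1−0.82=0.18; AND[min(a, b)] → w = 0.18
Weighted average = (0.06·16.0 + 0.56·-5.0 + 0.20·15.0 + 0.18·12.0) / (0.06 + 0.56 + 0.20 + 0.18)
  = 3.3200 / 1.0000 = 3.320

3.320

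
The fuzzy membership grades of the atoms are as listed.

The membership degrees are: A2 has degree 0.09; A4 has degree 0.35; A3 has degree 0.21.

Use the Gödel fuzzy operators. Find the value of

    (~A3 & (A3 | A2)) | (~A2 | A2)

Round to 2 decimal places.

0.91

~A3 = 1 − 0.21 = 0.79
A3 | A2 = max(a, b) on (0.21, 0.09) = 0.21
~A3 & (A3 | A2) = min(a, b) on (0.79, 0.21) = 0.21
~A2 = 1 − 0.09 = 0.91
~A2 | A2 = max(a, b) on (0.91, 0.09) = 0.91
(~A3 & (A3 | A2)) | (~A2 | A2) = max(a, b) on (0.21, 0.91) = 0.91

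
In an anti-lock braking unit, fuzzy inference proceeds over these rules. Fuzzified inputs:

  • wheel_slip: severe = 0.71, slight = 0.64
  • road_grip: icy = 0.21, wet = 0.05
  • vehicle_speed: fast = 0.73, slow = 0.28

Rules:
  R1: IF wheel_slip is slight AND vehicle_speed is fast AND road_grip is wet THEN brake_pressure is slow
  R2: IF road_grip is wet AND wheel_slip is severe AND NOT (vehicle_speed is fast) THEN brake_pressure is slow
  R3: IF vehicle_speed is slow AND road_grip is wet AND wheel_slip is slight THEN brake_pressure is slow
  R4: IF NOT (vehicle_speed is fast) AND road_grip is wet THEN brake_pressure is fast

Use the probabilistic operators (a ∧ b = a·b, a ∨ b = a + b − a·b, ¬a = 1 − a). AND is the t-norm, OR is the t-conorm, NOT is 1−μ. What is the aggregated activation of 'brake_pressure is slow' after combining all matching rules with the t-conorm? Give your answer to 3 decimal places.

R1: slight=0.64, fast=0.73, wet=0.05; AND[a·b] → w = 0.0234
R2: wet=0.05, severe=0.71, ¬fast=1−0.73=0.27; AND[a·b] → w = 0.0096
R3: slow=0.28, wet=0.05, slight=0.64; AND[a·b] → w = 0.0090
R4: ¬fast=1−0.73=0.27, wet=0.05; AND[a·b] → w = 0.0135
Rules with consequent 'slow': {R1, R2, R3} → strengths 0.0234, 0.0096, 0.0090
Aggregate via t-conorm [a + b − a·b]: 0.0414

0.041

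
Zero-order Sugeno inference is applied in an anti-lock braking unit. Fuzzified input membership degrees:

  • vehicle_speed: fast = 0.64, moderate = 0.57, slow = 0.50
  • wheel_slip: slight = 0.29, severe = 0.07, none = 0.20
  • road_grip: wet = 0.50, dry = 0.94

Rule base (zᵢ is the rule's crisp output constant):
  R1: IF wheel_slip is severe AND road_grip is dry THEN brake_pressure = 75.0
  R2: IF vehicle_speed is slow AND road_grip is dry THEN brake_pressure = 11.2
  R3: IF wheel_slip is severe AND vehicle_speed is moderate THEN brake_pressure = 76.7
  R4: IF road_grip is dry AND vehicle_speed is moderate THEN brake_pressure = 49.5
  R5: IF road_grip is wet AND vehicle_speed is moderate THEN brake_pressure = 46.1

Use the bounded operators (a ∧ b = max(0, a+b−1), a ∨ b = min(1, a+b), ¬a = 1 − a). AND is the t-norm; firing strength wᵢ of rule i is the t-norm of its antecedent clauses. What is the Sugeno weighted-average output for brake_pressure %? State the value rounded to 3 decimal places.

33.155

R1 (z=75.0): severe=0.07, dry=0.94; AND[max(0, a+b−1)] → w = 0.01
R2 (z=11.2): slow=0.50, dry=0.94; AND[max(0, a+b−1)] → w = 0.44
R3 (z=76.7): severe=0.07, moderate=0.57; AND[max(0, a+b−1)] → w = 0.00
R4 (z=49.5): dry=0.94, moderate=0.57; AND[max(0, a+b−1)] → w = 0.51
R5 (z=46.1): wet=0.50, moderate=0.57; AND[max(0, a+b−1)] → w = 0.07
Weighted average = (0.01·75.0 + 0.44·11.2 + 0.00·76.7 + 0.51·49.5 + 0.07·46.1) / (0.01 + 0.44 + 0.00 + 0.51 + 0.07)
  = 34.1500 / 1.0300 = 33.155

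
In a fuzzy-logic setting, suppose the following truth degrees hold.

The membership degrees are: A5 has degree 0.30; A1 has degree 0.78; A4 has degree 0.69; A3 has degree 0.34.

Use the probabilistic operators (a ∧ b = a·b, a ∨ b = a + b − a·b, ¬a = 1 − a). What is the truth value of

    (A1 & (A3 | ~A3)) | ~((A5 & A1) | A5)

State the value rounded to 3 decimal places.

~A3 = 1 − 0.3400 = 0.6600
A3 | ~A3 = a + b − a·b on (0.3400, 0.6600) = 0.7756
A1 & (A3 | ~A3) = a·b on (0.7800, 0.7756) = 0.6050
A5 & A1 = a·b on (0.3000, 0.7800) = 0.2340
(A5 & A1) | A5 = a + b − a·b on (0.2340, 0.3000) = 0.4638
~((A5 & A1) | A5) = 1 − 0.4638 = 0.5362
(A1 & (A3 | ~A3)) | ~((A5 & A1) | A5) = a + b − a·b on (0.6050, 0.5362) = 0.8168

0.817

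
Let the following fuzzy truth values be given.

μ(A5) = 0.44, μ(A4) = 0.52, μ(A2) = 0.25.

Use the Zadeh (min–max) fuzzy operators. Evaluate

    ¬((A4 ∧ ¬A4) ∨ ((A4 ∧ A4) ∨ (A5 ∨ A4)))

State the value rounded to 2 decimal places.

¬A4 = 1 − 0.52 = 0.48
A4 ∧ ¬A4 = min(a, b) on (0.52, 0.48) = 0.48
A4 ∧ A4 = min(a, b) on (0.52, 0.52) = 0.52
A5 ∨ A4 = max(a, b) on (0.44, 0.52) = 0.52
(A4 ∧ A4) ∨ (A5 ∨ A4) = max(a, b) on (0.52, 0.52) = 0.52
(A4 ∧ ¬A4) ∨ ((A4 ∧ A4) ∨ (A5 ∨ A4)) = max(a, b) on (0.48, 0.52) = 0.52
¬((A4 ∧ ¬A4) ∨ ((A4 ∧ A4) ∨ (A5 ∨ A4))) = 1 − 0.52 = 0.48

0.48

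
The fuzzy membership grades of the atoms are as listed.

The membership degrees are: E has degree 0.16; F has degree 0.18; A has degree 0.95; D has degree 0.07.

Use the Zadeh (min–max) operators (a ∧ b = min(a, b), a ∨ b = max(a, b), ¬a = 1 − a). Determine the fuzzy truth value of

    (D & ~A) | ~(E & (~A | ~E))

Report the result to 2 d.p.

0.84

~A = 1 − 0.95 = 0.05
D & ~A = min(a, b) on (0.07, 0.05) = 0.05
~A = 1 − 0.95 = 0.05
~E = 1 − 0.16 = 0.84
~A | ~E = max(a, b) on (0.05, 0.84) = 0.84
E & (~A | ~E) = min(a, b) on (0.16, 0.84) = 0.16
~(E & (~A | ~E)) = 1 − 0.16 = 0.84
(D & ~A) | ~(E & (~A | ~E)) = max(a, b) on (0.05, 0.84) = 0.84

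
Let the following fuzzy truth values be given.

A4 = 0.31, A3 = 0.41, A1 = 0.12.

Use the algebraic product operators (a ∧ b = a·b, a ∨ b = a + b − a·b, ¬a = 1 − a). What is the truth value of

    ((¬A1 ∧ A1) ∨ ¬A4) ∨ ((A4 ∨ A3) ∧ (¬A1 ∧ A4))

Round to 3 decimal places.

0.768

¬A1 = 1 − 0.1200 = 0.8800
¬A1 ∧ A1 = a·b on (0.8800, 0.1200) = 0.1056
¬A4 = 1 − 0.3100 = 0.6900
(¬A1 ∧ A1) ∨ ¬A4 = a + b − a·b on (0.1056, 0.6900) = 0.7227
A4 ∨ A3 = a + b − a·b on (0.3100, 0.4100) = 0.5929
¬A1 = 1 − 0.1200 = 0.8800
¬A1 ∧ A4 = a·b on (0.8800, 0.3100) = 0.2728
(A4 ∨ A3) ∧ (¬A1 ∧ A4) = a·b on (0.5929, 0.2728) = 0.1617
((¬A1 ∧ A1) ∨ ¬A4) ∨ ((A4 ∨ A3) ∧ (¬A1 ∧ A4)) = a + b − a·b on (0.7227, 0.1617) = 0.7676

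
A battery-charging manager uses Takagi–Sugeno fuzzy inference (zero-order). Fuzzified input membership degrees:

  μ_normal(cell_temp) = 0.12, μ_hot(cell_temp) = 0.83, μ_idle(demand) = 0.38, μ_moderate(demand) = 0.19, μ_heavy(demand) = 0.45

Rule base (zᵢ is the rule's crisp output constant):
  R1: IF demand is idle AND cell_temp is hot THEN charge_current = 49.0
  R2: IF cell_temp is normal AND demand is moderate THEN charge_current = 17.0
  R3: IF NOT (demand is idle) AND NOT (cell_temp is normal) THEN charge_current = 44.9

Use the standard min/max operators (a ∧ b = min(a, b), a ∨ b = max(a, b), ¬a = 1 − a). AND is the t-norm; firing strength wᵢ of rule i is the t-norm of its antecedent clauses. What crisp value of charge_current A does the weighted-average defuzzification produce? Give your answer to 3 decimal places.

R1 (z=49.0): idle=0.38, hot=0.83; AND[min(a, b)] → w = 0.38
R2 (z=17.0): normal=0.12, moderate=0.19; AND[min(a, b)] → w = 0.12
R3 (z=44.9): ¬idle=1−0.38=0.62, ¬normal=1−0.12=0.88; AND[min(a, b)] → w = 0.62
Weighted average = (0.38·49.0 + 0.12·17.0 + 0.62·44.9) / (0.38 + 0.12 + 0.62)
  = 48.4980 / 1.1200 = 43.302

43.302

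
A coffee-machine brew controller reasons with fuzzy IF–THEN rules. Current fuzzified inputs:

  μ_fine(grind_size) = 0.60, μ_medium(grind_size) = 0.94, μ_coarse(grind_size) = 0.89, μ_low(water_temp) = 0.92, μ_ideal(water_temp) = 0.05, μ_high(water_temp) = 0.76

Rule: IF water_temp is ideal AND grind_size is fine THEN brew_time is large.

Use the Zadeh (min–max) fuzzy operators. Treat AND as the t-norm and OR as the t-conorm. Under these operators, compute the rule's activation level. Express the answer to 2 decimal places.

firing strength: ideal=0.05, fine=0.60; AND[min(a, b)] → w = 0.05

0.05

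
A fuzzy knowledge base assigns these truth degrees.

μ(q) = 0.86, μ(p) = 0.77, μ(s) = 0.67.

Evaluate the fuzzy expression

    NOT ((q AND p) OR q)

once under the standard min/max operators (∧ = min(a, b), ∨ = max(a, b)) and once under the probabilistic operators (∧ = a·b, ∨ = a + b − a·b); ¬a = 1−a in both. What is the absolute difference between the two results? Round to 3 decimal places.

0.093

Under standard min/max:
  q AND p = min(a, b) on (0.86, 0.77) = 0.77
  (q AND p) OR q = max(a, b) on (0.77, 0.86) = 0.86
  NOT ((q AND p) OR q) = 1 − 0.86 = 0.14
  → value = 0.1400
Under probabilistic:
  q AND p = a·b on (0.8600, 0.7700) = 0.6622
  (q AND p) OR q = a + b − a·b on (0.6622, 0.8600) = 0.9527
  NOT ((q AND p) OR q) = 1 − 0.9527 = 0.0473
  → value = 0.0473
|0.1400 − 0.0473| = 0.093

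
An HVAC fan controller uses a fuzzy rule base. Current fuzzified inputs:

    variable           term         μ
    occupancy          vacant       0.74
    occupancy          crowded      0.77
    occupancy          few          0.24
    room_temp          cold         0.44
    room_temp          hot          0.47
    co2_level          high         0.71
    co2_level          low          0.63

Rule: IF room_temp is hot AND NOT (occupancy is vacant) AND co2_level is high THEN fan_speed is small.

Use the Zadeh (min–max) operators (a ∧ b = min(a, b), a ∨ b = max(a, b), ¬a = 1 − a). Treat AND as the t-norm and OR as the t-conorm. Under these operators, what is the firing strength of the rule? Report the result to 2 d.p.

firing strength: hot=0.47, ¬vacant=1−0.74=0.26, high=0.71; AND[min(a, b)] → w = 0.26

0.26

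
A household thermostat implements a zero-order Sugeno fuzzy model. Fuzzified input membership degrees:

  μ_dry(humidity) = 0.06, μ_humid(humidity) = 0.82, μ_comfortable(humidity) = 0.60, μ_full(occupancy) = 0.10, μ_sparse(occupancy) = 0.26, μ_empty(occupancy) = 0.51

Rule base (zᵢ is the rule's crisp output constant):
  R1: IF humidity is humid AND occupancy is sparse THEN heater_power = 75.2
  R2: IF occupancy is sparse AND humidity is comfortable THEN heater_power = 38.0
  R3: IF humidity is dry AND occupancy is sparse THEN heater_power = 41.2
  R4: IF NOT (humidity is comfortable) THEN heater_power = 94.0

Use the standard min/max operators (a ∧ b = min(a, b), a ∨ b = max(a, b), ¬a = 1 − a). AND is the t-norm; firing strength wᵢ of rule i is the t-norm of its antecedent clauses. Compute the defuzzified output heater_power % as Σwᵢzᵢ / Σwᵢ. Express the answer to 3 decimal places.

70.922

R1 (z=75.2): humid=0.82, sparse=0.26; AND[min(a, b)] → w = 0.26
R2 (z=38.0): sparse=0.26, comfortable=0.60; AND[min(a, b)] → w = 0.26
R3 (z=41.2): dry=0.06, sparse=0.26; AND[min(a, b)] → w = 0.06
R4 (z=94.0): ¬comfortable=1−0.60=0.40 → w = 0.40
Weighted average = (0.26·75.2 + 0.26·38.0 + 0.06·41.2 + 0.40·94.0) / (0.26 + 0.26 + 0.06 + 0.40)
  = 69.5040 / 0.9800 = 70.922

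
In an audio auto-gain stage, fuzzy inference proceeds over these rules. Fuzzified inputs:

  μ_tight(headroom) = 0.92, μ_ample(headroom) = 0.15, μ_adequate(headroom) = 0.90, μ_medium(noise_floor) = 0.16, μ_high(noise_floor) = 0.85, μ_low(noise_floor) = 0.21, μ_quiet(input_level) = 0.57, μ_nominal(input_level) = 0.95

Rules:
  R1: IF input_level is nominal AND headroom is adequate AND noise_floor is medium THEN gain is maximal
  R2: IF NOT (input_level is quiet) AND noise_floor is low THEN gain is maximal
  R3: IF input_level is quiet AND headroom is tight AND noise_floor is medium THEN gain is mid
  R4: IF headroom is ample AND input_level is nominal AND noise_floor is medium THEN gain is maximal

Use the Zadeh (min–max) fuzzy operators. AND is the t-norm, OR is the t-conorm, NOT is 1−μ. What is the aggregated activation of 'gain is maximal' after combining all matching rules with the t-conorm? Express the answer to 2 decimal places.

0.21

R1: nominal=0.95, adequate=0.90, medium=0.16; AND[min(a, b)] → w = 0.16
R2: ¬quiet=1−0.57=0.43, low=0.21; AND[min(a, b)] → w = 0.21
R3: quiet=0.57, tight=0.92, medium=0.16; AND[min(a, b)] → w = 0.16
R4: ample=0.15, nominal=0.95, medium=0.16; AND[min(a, b)] → w = 0.15
Rules with consequent 'maximal': {R1, R2, R4} → strengths 0.16, 0.21, 0.15
Aggregate via t-conorm [max(a, b)]: 0.21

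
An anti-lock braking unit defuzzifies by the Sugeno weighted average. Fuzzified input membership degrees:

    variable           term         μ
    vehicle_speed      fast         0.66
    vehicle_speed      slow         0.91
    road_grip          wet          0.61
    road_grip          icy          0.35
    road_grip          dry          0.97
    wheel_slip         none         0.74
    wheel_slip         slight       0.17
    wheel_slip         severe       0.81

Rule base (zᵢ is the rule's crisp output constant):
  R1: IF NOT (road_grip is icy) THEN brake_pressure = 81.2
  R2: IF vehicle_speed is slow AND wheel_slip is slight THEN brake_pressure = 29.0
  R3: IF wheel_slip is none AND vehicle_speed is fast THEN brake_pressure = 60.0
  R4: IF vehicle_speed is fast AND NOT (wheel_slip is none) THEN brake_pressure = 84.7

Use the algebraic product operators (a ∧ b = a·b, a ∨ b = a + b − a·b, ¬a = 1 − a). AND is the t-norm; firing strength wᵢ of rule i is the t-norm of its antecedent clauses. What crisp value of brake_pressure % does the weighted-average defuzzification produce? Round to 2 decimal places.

R1 (z=81.2): ¬icy=1−0.35=0.65 → w = 0.6500
R2 (z=29.0): slow=0.91, slight=0.17; AND[a·b] → w = 0.1547
R3 (z=60.0): none=0.74, fast=0.66; AND[a·b] → w = 0.4884
R4 (z=84.7): fast=0.66, ¬none=1−0.74=0.26; AND[a·b] → w = 0.1716
Weighted average = (0.6500·81.2 + 0.1547·29.0 + 0.4884·60.0 + 0.1716·84.7) / (0.6500 + 0.1547 + 0.4884 + 0.1716)
  = 101.1048 / 1.4647 = 69.03

69.03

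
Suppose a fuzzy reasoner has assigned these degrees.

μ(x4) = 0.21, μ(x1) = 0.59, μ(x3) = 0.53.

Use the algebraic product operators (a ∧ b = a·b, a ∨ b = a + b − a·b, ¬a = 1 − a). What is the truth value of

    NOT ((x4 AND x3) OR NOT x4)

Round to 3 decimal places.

x4 AND x3 = a·b on (0.2100, 0.5300) = 0.1113
NOT x4 = 1 − 0.2100 = 0.7900
(x4 AND x3) OR NOT x4 = a + b − a·b on (0.1113, 0.7900) = 0.8134
NOT ((x4 AND x3) OR NOT x4) = 1 − 0.8134 = 0.1866

0.187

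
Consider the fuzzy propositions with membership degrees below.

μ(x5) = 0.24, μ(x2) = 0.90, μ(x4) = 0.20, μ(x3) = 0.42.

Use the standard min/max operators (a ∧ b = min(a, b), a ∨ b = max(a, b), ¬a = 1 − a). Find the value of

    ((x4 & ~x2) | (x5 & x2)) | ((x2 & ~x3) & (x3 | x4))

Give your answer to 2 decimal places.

0.42

~x2 = 1 − 0.90 = 0.10
x4 & ~x2 = min(a, b) on (0.20, 0.10) = 0.10
x5 & x2 = min(a, b) on (0.24, 0.90) = 0.24
(x4 & ~x2) | (x5 & x2) = max(a, b) on (0.10, 0.24) = 0.24
~x3 = 1 − 0.42 = 0.58
x2 & ~x3 = min(a, b) on (0.90, 0.58) = 0.58
x3 | x4 = max(a, b) on (0.42, 0.20) = 0.42
(x2 & ~x3) & (x3 | x4) = min(a, b) on (0.58, 0.42) = 0.42
((x4 & ~x2) | (x5 & x2)) | ((x2 & ~x3) & (x3 | x4)) = max(a, b) on (0.24, 0.42) = 0.42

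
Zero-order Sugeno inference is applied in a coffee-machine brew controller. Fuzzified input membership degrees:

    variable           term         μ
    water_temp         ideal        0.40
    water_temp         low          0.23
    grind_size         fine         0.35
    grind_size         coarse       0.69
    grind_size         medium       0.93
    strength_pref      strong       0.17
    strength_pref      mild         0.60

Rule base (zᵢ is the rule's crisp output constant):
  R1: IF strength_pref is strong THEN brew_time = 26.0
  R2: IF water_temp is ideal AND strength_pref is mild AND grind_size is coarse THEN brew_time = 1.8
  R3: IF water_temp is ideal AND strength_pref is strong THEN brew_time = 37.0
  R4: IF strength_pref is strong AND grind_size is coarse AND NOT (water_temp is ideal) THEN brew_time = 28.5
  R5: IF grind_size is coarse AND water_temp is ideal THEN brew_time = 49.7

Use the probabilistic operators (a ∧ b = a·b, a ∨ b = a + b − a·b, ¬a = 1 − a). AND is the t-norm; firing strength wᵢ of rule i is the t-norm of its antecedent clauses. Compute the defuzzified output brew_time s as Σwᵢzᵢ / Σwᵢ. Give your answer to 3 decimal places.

R1 (z=26.0): strong=0.17 → w = 0.1700
R2 (z=1.8): ideal=0.40, mild=0.60, coarse=0.69; AND[a·b] → w = 0.1656
R3 (z=37.0): ideal=0.40, strong=0.17; AND[a·b] → w = 0.0680
R4 (z=28.5): strong=0.17, coarse=0.69, ¬ideal=1−0.40=0.60; AND[a·b] → w = 0.0704
R5 (z=49.7): coarse=0.69, ideal=0.40; AND[a·b] → w = 0.2760
Weighted average = (0.1700·26.0 + 0.1656·1.8 + 0.0680·37.0 + 0.0704·28.5 + 0.2760·49.7) / (0.1700 + 0.1656 + 0.0680 + 0.0704 + 0.2760)
  = 22.9571 / 0.7500 = 30.610

30.610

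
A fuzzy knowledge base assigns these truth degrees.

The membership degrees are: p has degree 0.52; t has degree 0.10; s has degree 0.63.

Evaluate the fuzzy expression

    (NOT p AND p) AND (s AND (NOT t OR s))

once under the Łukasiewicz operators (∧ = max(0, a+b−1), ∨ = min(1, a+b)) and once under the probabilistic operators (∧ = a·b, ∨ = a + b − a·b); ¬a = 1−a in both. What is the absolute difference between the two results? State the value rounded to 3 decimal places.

Under Łukasiewicz:
  NOT p = 1 − 0.52 = 0.48
  NOT p AND p = max(0, a+b−1) on (0.48, 0.52) = 0.00
  NOT t = 1 − 0.10 = 0.90
  NOT t OR s = min(1, a+b) on (0.90, 0.63) = 1.00
  s AND (NOT t OR s) = max(0, a+b−1) on (0.63, 1.00) = 0.63
  (NOT p AND p) AND (s AND (NOT t OR s)) = max(0, a+b−1) on (0.00, 0.63) = 0.00
  → value = 0.0000
Under probabilistic:
  NOT p = 1 − 0.5200 = 0.4800
  NOT p AND p = a·b on (0.4800, 0.5200) = 0.2496
  NOT t = 1 − 0.1000 = 0.9000
  NOT t OR s = a + b − a·b on (0.9000, 0.6300) = 0.9630
  s AND (NOT t OR s) = a·b on (0.6300, 0.9630) = 0.6067
  (NOT p AND p) AND (s AND (NOT t OR s)) = a·b on (0.2496, 0.6067) = 0.1514
  → value = 0.1514
|0.0000 − 0.1514| = 0.151

0.151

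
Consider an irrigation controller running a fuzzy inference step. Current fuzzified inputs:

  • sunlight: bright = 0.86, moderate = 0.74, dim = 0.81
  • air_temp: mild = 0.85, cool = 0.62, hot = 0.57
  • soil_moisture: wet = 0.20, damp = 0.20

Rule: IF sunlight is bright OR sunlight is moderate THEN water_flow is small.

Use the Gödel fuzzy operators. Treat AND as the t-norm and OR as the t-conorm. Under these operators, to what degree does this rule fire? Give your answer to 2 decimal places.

0.86

firing strength: bright=0.86, moderate=0.74; OR[max(a, b)] → w = 0.86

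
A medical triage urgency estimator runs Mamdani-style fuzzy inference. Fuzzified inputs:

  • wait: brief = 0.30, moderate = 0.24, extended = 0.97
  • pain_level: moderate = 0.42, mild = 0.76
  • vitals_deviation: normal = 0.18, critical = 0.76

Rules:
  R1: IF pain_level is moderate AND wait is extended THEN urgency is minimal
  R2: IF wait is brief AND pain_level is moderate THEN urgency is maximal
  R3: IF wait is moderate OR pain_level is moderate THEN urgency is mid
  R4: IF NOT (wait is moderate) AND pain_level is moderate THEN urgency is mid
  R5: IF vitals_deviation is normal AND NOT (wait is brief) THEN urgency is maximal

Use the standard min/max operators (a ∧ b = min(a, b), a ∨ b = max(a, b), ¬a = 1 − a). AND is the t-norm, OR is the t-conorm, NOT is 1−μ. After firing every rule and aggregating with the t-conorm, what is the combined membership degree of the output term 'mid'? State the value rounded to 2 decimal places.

0.42

R1: moderate=0.42, extended=0.97; AND[min(a, b)] → w = 0.42
R2: brief=0.30, moderate=0.42; AND[min(a, b)] → w = 0.30
R3: moderate=0.24, moderate=0.42; OR[max(a, b)] → w = 0.42
R4: ¬moderate=1−0.24=0.76, moderate=0.42; AND[min(a, b)] → w = 0.42
R5: normal=0.18, ¬brief=1−0.30=0.70; AND[min(a, b)] → w = 0.18
Rules with consequent 'mid': {R3, R4} → strengths 0.42, 0.42
Aggregate via t-conorm [max(a, b)]: 0.42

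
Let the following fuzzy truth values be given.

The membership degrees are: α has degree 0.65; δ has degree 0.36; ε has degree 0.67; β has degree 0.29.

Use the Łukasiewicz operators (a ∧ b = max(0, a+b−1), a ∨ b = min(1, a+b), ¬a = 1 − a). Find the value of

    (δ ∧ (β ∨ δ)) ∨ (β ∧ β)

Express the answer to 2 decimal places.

β ∨ δ = min(1, a+b) on (0.29, 0.36) = 0.65
δ ∧ (β ∨ δ) = max(0, a+b−1) on (0.36, 0.65) = 0.01
β ∧ β = max(0, a+b−1) on (0.29, 0.29) = 0.00
(δ ∧ (β ∨ δ)) ∨ (β ∧ β) = min(1, a+b) on (0.01, 0.00) = 0.01

0.01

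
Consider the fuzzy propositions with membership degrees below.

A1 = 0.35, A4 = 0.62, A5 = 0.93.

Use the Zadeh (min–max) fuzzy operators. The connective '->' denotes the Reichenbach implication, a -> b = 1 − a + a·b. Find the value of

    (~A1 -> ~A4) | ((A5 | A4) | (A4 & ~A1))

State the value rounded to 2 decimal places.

~A1 = 1 − 0.35 = 0.65
~A4 = 1 − 0.62 = 0.38
~A1 -> ~A4  [Reichenbach: 1 − a + a·b] with a=0.65, b=0.38 → 0.60
A5 | A4 = max(a, b) on (0.93, 0.62) = 0.93
~A1 = 1 − 0.35 = 0.65
A4 & ~A1 = min(a, b) on (0.62, 0.65) = 0.62
(A5 | A4) | (A4 & ~A1) = max(a, b) on (0.93, 0.62) = 0.93
(~A1 -> ~A4) | ((A5 | A4) | (A4 & ~A1)) = max(a, b) on (0.60, 0.93) = 0.93

0.93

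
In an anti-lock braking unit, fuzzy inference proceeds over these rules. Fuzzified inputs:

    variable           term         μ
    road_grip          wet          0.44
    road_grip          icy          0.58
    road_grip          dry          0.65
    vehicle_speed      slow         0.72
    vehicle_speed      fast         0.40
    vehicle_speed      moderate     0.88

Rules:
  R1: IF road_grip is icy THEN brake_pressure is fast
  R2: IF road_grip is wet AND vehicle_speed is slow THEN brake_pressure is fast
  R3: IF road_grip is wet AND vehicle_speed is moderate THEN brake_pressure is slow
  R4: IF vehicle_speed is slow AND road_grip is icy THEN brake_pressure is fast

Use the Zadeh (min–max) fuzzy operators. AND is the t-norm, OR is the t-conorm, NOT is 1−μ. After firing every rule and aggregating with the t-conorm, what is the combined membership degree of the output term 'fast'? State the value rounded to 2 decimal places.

R1: icy=0.58 → w = 0.58
R2: wet=0.44, slow=0.72; AND[min(a, b)] → w = 0.44
R3: wet=0.44, moderate=0.88; AND[min(a, b)] → w = 0.44
R4: slow=0.72, icy=0.58; AND[min(a, b)] → w = 0.58
Rules with consequent 'fast': {R1, R2, R4} → strengths 0.58, 0.44, 0.58
Aggregate via t-conorm [max(a, b)]: 0.58

0.58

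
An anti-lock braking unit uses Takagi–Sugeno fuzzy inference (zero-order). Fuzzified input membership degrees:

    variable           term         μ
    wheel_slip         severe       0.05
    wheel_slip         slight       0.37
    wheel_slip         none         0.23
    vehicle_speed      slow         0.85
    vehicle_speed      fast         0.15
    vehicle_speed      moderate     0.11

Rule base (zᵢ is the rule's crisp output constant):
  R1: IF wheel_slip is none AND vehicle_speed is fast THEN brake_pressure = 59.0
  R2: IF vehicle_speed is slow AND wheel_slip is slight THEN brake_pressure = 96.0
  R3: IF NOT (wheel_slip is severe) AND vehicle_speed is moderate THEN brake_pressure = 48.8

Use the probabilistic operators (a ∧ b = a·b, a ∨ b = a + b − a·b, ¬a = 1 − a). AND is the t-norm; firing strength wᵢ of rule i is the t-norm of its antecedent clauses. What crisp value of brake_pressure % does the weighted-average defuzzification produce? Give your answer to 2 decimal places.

82.31

R1 (z=59.0): none=0.23, fast=0.15; AND[a·b] → w = 0.0345
R2 (z=96.0): slow=0.85, slight=0.37; AND[a·b] → w = 0.3145
R3 (z=48.8): ¬severe=1−0.05=0.95, moderate=0.11; AND[a·b] → w = 0.1045
Weighted average = (0.0345·59.0 + 0.3145·96.0 + 0.1045·48.8) / (0.0345 + 0.3145 + 0.1045)
  = 37.3271 / 0.4535 = 82.31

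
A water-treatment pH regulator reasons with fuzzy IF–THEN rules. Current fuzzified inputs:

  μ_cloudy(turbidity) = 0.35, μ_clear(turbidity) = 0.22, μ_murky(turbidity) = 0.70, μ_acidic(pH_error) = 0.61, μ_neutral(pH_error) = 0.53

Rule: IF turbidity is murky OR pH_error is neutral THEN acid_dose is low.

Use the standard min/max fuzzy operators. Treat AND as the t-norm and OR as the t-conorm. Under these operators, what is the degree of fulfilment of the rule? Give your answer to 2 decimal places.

0.70

firing strength: murky=0.70, neutral=0.53; OR[max(a, b)] → w = 0.70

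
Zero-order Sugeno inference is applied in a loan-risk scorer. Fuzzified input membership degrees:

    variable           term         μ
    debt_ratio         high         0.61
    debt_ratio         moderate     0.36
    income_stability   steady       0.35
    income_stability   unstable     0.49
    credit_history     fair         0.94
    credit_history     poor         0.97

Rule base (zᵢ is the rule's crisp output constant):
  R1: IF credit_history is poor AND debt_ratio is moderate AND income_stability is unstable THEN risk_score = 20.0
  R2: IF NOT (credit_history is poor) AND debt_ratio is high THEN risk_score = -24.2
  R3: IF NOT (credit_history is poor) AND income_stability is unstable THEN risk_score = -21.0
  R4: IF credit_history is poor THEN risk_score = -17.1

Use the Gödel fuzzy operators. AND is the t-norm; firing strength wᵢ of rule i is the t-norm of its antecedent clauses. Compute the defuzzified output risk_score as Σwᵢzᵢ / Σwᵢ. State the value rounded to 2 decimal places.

R1 (z=20.0): poor=0.97, moderate=0.36, unstable=0.49; AND[min(a, b)] → w = 0.36
R2 (z=-24.2): ¬poor=1−0.97=0.03, high=0.61; AND[min(a, b)] → w = 0.03
R3 (z=-21.0): ¬poor=1−0.97=0.03, unstable=0.49; AND[min(a, b)] → w = 0.03
R4 (z=-17.1): poor=0.97 → w = 0.97
Weighted average = (0.36·20.0 + 0.03·-24.2 + 0.03·-21.0 + 0.97·-17.1) / (0.36 + 0.03 + 0.03 + 0.97)
  = -10.7430 / 1.3900 = -7.73

-7.73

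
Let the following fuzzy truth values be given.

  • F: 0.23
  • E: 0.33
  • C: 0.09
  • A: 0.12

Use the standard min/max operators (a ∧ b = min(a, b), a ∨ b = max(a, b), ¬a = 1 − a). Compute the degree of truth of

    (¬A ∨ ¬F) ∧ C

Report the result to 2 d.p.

¬A = 1 − 0.12 = 0.88
¬F = 1 − 0.23 = 0.77
¬A ∨ ¬F = max(a, b) on (0.88, 0.77) = 0.88
(¬A ∨ ¬F) ∧ C = min(a, b) on (0.88, 0.09) = 0.09

0.09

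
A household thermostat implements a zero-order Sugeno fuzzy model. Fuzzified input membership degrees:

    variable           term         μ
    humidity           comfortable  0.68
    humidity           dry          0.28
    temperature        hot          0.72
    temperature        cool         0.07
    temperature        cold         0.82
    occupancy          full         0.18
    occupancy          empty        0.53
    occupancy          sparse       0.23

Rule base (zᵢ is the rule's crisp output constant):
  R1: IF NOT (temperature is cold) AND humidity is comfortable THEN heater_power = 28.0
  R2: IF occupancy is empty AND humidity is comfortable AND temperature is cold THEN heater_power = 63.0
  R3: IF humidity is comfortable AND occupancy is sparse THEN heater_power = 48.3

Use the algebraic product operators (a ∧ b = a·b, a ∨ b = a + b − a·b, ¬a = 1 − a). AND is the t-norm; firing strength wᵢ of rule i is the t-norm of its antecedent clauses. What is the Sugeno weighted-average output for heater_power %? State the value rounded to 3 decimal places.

51.538

R1 (z=28.0): ¬cold=1−0.82=0.18, comfortable=0.68; AND[a·b] → w = 0.1224
R2 (z=63.0): empty=0.53, comfortable=0.68, cold=0.82; AND[a·b] → w = 0.2955
R3 (z=48.3): comfortable=0.68, sparse=0.23; AND[a·b] → w = 0.1564
Weighted average = (0.1224·28.0 + 0.2955·63.0 + 0.1564·48.3) / (0.1224 + 0.2955 + 0.1564)
  = 29.5996 / 0.5743 = 51.538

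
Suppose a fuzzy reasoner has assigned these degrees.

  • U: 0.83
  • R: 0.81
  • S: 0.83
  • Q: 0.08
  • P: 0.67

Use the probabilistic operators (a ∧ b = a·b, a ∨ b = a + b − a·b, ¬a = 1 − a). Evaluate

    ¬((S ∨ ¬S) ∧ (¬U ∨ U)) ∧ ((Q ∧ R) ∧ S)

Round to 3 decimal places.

¬S = 1 − 0.8300 = 0.1700
S ∨ ¬S = a + b − a·b on (0.8300, 0.1700) = 0.8589
¬U = 1 − 0.8300 = 0.1700
¬U ∨ U = a + b − a·b on (0.1700, 0.8300) = 0.8589
(S ∨ ¬S) ∧ (¬U ∨ U) = a·b on (0.8589, 0.8589) = 0.7377
¬((S ∨ ¬S) ∧ (¬U ∨ U)) = 1 − 0.7377 = 0.2623
Q ∧ R = a·b on (0.0800, 0.8100) = 0.0648
(Q ∧ R) ∧ S = a·b on (0.0648, 0.8300) = 0.0538
¬((S ∨ ¬S) ∧ (¬U ∨ U)) ∧ ((Q ∧ R) ∧ S) = a·b on (0.2623, 0.0538) = 0.0141

0.014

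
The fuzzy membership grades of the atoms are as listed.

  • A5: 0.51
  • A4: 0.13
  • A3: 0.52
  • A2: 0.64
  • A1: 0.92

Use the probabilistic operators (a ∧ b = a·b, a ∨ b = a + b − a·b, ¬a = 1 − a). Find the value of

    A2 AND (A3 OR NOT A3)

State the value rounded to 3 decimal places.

0.480

NOT A3 = 1 − 0.5200 = 0.4800
A3 OR NOT A3 = a + b − a·b on (0.5200, 0.4800) = 0.7504
A2 AND (A3 OR NOT A3) = a·b on (0.6400, 0.7504) = 0.4803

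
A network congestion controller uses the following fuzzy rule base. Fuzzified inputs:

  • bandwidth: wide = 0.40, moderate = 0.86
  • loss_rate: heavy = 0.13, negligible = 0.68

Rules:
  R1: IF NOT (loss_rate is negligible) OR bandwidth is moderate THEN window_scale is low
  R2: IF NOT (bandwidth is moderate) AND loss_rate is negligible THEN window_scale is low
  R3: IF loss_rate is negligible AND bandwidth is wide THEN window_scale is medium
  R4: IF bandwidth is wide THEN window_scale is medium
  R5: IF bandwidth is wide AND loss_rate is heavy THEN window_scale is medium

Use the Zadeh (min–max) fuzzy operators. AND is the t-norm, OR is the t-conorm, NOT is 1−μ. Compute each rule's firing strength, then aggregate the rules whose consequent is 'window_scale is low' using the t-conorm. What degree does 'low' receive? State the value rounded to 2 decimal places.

R1: ¬negligible=1−0.68=0.32, moderate=0.86; OR[max(a, b)] → w = 0.86
R2: ¬moderate=1−0.86=0.14, negligible=0.68; AND[min(a, b)] → w = 0.14
R3: negligible=0.68, wide=0.40; AND[min(a, b)] → w = 0.40
R4: wide=0.40 → w = 0.40
R5: wide=0.40, heavy=0.13; AND[min(a, b)] → w = 0.13
Rules with consequent 'low': {R1, R2} → strengths 0.86, 0.14
Aggregate via t-conorm [max(a, b)]: 0.86

0.86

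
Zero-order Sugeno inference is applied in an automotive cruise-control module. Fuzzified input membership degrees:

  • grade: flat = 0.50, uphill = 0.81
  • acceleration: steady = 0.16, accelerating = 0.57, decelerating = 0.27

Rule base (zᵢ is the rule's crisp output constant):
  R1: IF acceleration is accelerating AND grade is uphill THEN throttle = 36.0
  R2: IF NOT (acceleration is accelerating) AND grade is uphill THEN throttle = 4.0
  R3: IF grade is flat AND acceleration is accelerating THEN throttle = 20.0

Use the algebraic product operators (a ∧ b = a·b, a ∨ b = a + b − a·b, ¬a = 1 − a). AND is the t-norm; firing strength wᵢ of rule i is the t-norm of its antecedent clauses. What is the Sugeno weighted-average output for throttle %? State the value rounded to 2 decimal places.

R1 (z=36.0): accelerating=0.57, uphill=0.81; AND[a·b] → w = 0.4617
R2 (z=4.0): ¬accelerating=1−0.57=0.43, uphill=0.81; AND[a·b] → w = 0.3483
R3 (z=20.0): flat=0.50, accelerating=0.57; AND[a·b] → w = 0.2850
Weighted average = (0.4617·36.0 + 0.3483·4.0 + 0.2850·20.0) / (0.4617 + 0.3483 + 0.2850)
  = 23.7144 / 1.0950 = 21.66

21.66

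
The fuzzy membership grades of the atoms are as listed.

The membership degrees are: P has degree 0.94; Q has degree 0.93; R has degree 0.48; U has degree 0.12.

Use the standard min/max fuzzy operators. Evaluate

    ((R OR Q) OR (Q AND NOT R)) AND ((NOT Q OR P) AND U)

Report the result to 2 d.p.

R OR Q = max(a, b) on (0.48, 0.93) = 0.93
NOT R = 1 − 0.48 = 0.52
Q AND NOT R = min(a, b) on (0.93, 0.52) = 0.52
(R OR Q) OR (Q AND NOT R) = max(a, b) on (0.93, 0.52) = 0.93
NOT Q = 1 − 0.93 = 0.07
NOT Q OR P = max(a, b) on (0.07, 0.94) = 0.94
(NOT Q OR P) AND U = min(a, b) on (0.94, 0.12) = 0.12
((R OR Q) OR (Q AND NOT R)) AND ((NOT Q OR P) AND U) = min(a, b) on (0.93, 0.12) = 0.12

0.12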